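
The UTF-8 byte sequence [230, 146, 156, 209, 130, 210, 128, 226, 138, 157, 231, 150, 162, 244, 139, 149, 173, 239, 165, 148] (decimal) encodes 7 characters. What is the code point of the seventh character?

Offset 0: leading byte 0xE6 = 11100110 → 3-byte char #1 = E6 92 9C.
Offset 3: leading byte 0xD1 = 11010001 → 2-byte char #2 = D1 82.
Offset 5: leading byte 0xD2 = 11010010 → 2-byte char #3 = D2 80.
Offset 7: leading byte 0xE2 = 11100010 → 3-byte char #4 = E2 8A 9D.
Offset 10: leading byte 0xE7 = 11100111 → 3-byte char #5 = E7 96 A2.
Offset 13: leading byte 0xF4 = 11110100 → 4-byte char #6 = F4 8B 95 AD.
Offset 17: leading byte 0xEF = 11101111 → 3-byte char #7 = EF A5 94.
Leading byte 0xEF = 11101111 matches 1110xxxx → 3-byte sequence.
Byte 1: 0xEF = 11101111, payload 1111 (4 bits).
Byte 2: 0xA5 = 10100101 (10xxxxxx ✓), payload 100101.
Byte 3: 0x94 = 10010100 (10xxxxxx ✓), payload 010100.
Concatenate: 1111100101010100 = 0xF954 (16 bits → U+F954).

U+F954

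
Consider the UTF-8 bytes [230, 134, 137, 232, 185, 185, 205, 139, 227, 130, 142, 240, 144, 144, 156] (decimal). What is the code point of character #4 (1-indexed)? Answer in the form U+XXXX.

U+308E

Offset 0: leading byte 0xE6 = 11100110 → 3-byte char #1 = E6 86 89.
Offset 3: leading byte 0xE8 = 11101000 → 3-byte char #2 = E8 B9 B9.
Offset 6: leading byte 0xCD = 11001101 → 2-byte char #3 = CD 8B.
Offset 8: leading byte 0xE3 = 11100011 → 3-byte char #4 = E3 82 8E.
Leading byte 0xE3 = 11100011 matches 1110xxxx → 3-byte sequence.
Byte 1: 0xE3 = 11100011, payload 0011 (4 bits).
Byte 2: 0x82 = 10000010 (10xxxxxx ✓), payload 000010.
Byte 3: 0x8E = 10001110 (10xxxxxx ✓), payload 001110.
Concatenate: 0011000010001110 = 0x308E (16 bits → U+308E).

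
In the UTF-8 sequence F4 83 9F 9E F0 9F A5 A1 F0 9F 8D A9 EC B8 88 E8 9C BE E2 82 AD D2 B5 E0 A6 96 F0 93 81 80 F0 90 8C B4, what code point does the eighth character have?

Offset 0: leading byte 0xF4 = 11110100 → 4-byte char #1 = F4 83 9F 9E.
Offset 4: leading byte 0xF0 = 11110000 → 4-byte char #2 = F0 9F A5 A1.
Offset 8: leading byte 0xF0 = 11110000 → 4-byte char #3 = F0 9F 8D A9.
Offset 12: leading byte 0xEC = 11101100 → 3-byte char #4 = EC B8 88.
Offset 15: leading byte 0xE8 = 11101000 → 3-byte char #5 = E8 9C BE.
Offset 18: leading byte 0xE2 = 11100010 → 3-byte char #6 = E2 82 AD.
Offset 21: leading byte 0xD2 = 11010010 → 2-byte char #7 = D2 B5.
Offset 23: leading byte 0xE0 = 11100000 → 3-byte char #8 = E0 A6 96.
Leading byte 0xE0 = 11100000 matches 1110xxxx → 3-byte sequence.
Byte 1: 0xE0 = 11100000, payload 0000 (4 bits).
Byte 2: 0xA6 = 10100110 (10xxxxxx ✓), payload 100110.
Byte 3: 0x96 = 10010110 (10xxxxxx ✓), payload 010110.
Concatenate: 0000100110010110 = 0x996 (16 bits → U+0996).

U+0996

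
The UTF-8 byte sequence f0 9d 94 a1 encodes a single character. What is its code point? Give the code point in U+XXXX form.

Leading byte 0xF0 = 11110000 matches 11110xxx → 4-byte sequence.
Byte 1: 0xF0 = 11110000, payload 000 (3 bits).
Byte 2: 0x9D = 10011101 (10xxxxxx ✓), payload 011101.
Byte 3: 0x94 = 10010100 (10xxxxxx ✓), payload 010100.
Byte 4: 0xA1 = 10100001 (10xxxxxx ✓), payload 100001.
Concatenate: 000011101010100100001 = 0x1D521 (21 bits → U+1D521).

U+1D521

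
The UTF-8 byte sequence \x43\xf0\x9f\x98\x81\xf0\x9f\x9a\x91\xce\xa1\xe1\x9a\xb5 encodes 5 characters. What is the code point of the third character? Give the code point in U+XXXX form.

U+1F691

Offset 0: leading byte 0x43 = 01000011 → 1-byte char #1 = 43.
Offset 1: leading byte 0xF0 = 11110000 → 4-byte char #2 = F0 9F 98 81.
Offset 5: leading byte 0xF0 = 11110000 → 4-byte char #3 = F0 9F 9A 91.
Leading byte 0xF0 = 11110000 matches 11110xxx → 4-byte sequence.
Byte 1: 0xF0 = 11110000, payload 000 (3 bits).
Byte 2: 0x9F = 10011111 (10xxxxxx ✓), payload 011111.
Byte 3: 0x9A = 10011010 (10xxxxxx ✓), payload 011010.
Byte 4: 0x91 = 10010001 (10xxxxxx ✓), payload 010001.
Concatenate: 000011111011010010001 = 0x1F691 (21 bits → U+1F691).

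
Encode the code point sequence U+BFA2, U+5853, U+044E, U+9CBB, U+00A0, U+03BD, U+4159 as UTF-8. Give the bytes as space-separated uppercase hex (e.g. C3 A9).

U+BFA2: 3-byte form → EB BE A2.
U+5853: 3-byte form → E5 A1 93.
U+044E: 2-byte form → D1 8E.
U+9CBB: 3-byte form → E9 B2 BB.
U+00A0: 2-byte form → C2 A0.
U+03BD: 2-byte form → CE BD.
U+4159: 3-byte form → E4 85 99.
Concatenated (18 bytes): EB BE A2 E5 A1 93 D1 8E E9 B2 BB C2 A0 CE BD E4 85 99.

EB BE A2 E5 A1 93 D1 8E E9 B2 BB C2 A0 CE BD E4 85 99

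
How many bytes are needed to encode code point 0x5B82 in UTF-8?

U+5B82 = 0x5B82. UTF-8 uses 1 byte below 0x80, 2 below 0x800, 3 below 0x10000, 4 up to 0x10FFFF. 0x5B82 is in U+0800–U+FFFF → 3 bytes.

3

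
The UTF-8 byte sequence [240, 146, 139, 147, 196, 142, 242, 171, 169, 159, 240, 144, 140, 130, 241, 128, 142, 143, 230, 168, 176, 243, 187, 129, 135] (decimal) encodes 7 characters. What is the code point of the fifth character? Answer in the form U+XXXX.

Offset 0: leading byte 0xF0 = 11110000 → 4-byte char #1 = F0 92 8B 93.
Offset 4: leading byte 0xC4 = 11000100 → 2-byte char #2 = C4 8E.
Offset 6: leading byte 0xF2 = 11110010 → 4-byte char #3 = F2 AB A9 9F.
Offset 10: leading byte 0xF0 = 11110000 → 4-byte char #4 = F0 90 8C 82.
Offset 14: leading byte 0xF1 = 11110001 → 4-byte char #5 = F1 80 8E 8F.
Leading byte 0xF1 = 11110001 matches 11110xxx → 4-byte sequence.
Byte 1: 0xF1 = 11110001, payload 001 (3 bits).
Byte 2: 0x80 = 10000000 (10xxxxxx ✓), payload 000000.
Byte 3: 0x8E = 10001110 (10xxxxxx ✓), payload 001110.
Byte 4: 0x8F = 10001111 (10xxxxxx ✓), payload 001111.
Concatenate: 001000000001110001111 = 0x4038F (21 bits → U+4038F).

U+4038F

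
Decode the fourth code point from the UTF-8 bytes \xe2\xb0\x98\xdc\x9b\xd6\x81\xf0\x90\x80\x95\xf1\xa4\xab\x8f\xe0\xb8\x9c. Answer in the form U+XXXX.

U+10015

Offset 0: leading byte 0xE2 = 11100010 → 3-byte char #1 = E2 B0 98.
Offset 3: leading byte 0xDC = 11011100 → 2-byte char #2 = DC 9B.
Offset 5: leading byte 0xD6 = 11010110 → 2-byte char #3 = D6 81.
Offset 7: leading byte 0xF0 = 11110000 → 4-byte char #4 = F0 90 80 95.
Leading byte 0xF0 = 11110000 matches 11110xxx → 4-byte sequence.
Byte 1: 0xF0 = 11110000, payload 000 (3 bits).
Byte 2: 0x90 = 10010000 (10xxxxxx ✓), payload 010000.
Byte 3: 0x80 = 10000000 (10xxxxxx ✓), payload 000000.
Byte 4: 0x95 = 10010101 (10xxxxxx ✓), payload 010101.
Concatenate: 000010000000000010101 = 0x10015 (21 bits → U+10015).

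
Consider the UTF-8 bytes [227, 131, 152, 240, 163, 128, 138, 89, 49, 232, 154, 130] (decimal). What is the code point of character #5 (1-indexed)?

U+8682

Offset 0: leading byte 0xE3 = 11100011 → 3-byte char #1 = E3 83 98.
Offset 3: leading byte 0xF0 = 11110000 → 4-byte char #2 = F0 A3 80 8A.
Offset 7: leading byte 0x59 = 01011001 → 1-byte char #3 = 59.
Offset 8: leading byte 0x31 = 00110001 → 1-byte char #4 = 31.
Offset 9: leading byte 0xE8 = 11101000 → 3-byte char #5 = E8 9A 82.
Leading byte 0xE8 = 11101000 matches 1110xxxx → 3-byte sequence.
Byte 1: 0xE8 = 11101000, payload 1000 (4 bits).
Byte 2: 0x9A = 10011010 (10xxxxxx ✓), payload 011010.
Byte 3: 0x82 = 10000010 (10xxxxxx ✓), payload 000010.
Concatenate: 1000011010000010 = 0x8682 (16 bits → U+8682).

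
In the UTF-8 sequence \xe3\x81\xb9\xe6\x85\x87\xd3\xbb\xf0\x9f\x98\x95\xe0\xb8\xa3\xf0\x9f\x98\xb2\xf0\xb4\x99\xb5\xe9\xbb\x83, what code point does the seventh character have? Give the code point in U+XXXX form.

Offset 0: leading byte 0xE3 = 11100011 → 3-byte char #1 = E3 81 B9.
Offset 3: leading byte 0xE6 = 11100110 → 3-byte char #2 = E6 85 87.
Offset 6: leading byte 0xD3 = 11010011 → 2-byte char #3 = D3 BB.
Offset 8: leading byte 0xF0 = 11110000 → 4-byte char #4 = F0 9F 98 95.
Offset 12: leading byte 0xE0 = 11100000 → 3-byte char #5 = E0 B8 A3.
Offset 15: leading byte 0xF0 = 11110000 → 4-byte char #6 = F0 9F 98 B2.
Offset 19: leading byte 0xF0 = 11110000 → 4-byte char #7 = F0 B4 99 B5.
Leading byte 0xF0 = 11110000 matches 11110xxx → 4-byte sequence.
Byte 1: 0xF0 = 11110000, payload 000 (3 bits).
Byte 2: 0xB4 = 10110100 (10xxxxxx ✓), payload 110100.
Byte 3: 0x99 = 10011001 (10xxxxxx ✓), payload 011001.
Byte 4: 0xB5 = 10110101 (10xxxxxx ✓), payload 110101.
Concatenate: 000110100011001110101 = 0x34675 (21 bits → U+34675).

U+34675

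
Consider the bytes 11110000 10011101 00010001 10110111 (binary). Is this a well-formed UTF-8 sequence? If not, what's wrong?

Leading byte 0xF0 = 11110000 → 4-byte form.
Byte 3 is 0x11 = 00010001, which is not 10xxxxxx — expected a continuation byte.

invalid (non-continuation byte where continuation expected)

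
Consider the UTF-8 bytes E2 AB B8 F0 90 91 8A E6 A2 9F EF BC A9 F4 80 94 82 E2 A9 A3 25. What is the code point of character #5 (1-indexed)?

U+100502

Offset 0: leading byte 0xE2 = 11100010 → 3-byte char #1 = E2 AB B8.
Offset 3: leading byte 0xF0 = 11110000 → 4-byte char #2 = F0 90 91 8A.
Offset 7: leading byte 0xE6 = 11100110 → 3-byte char #3 = E6 A2 9F.
Offset 10: leading byte 0xEF = 11101111 → 3-byte char #4 = EF BC A9.
Offset 13: leading byte 0xF4 = 11110100 → 4-byte char #5 = F4 80 94 82.
Leading byte 0xF4 = 11110100 matches 11110xxx → 4-byte sequence.
Byte 1: 0xF4 = 11110100, payload 100 (3 bits).
Byte 2: 0x80 = 10000000 (10xxxxxx ✓), payload 000000.
Byte 3: 0x94 = 10010100 (10xxxxxx ✓), payload 010100.
Byte 4: 0x82 = 10000010 (10xxxxxx ✓), payload 000010.
Concatenate: 100000000010100000010 = 0x100502 (21 bits → U+100502).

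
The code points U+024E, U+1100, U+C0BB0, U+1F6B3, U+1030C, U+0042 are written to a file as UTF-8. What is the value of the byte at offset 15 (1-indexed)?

0x90

1-indexed offset 15 is 0-indexed offset 14.
U+024E → 2-byte form C9 8E at offsets 0–1.
U+1100 → 3-byte form E1 84 80 at offsets 2–4.
U+C0BB0 → 4-byte form F3 80 AE B0 at offsets 5–8.
U+1F6B3 → 4-byte form F0 9F 9A B3 at offsets 9–12.
U+1030C → 4-byte form F0 90 8C 8C at offsets 13–16.
Offset 14 falls in char 5's range; it's byte 2 of F0 90 8C 8C = 0x90.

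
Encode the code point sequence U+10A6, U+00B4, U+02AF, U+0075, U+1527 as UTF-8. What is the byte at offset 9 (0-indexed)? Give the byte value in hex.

0x94

U+10A6 → 3-byte form E1 82 A6 at offsets 0–2.
U+00B4 → 2-byte form C2 B4 at offsets 3–4.
U+02AF → 2-byte form CA AF at offsets 5–6.
U+0075 → 1-byte form 75 at offsets 7–7.
U+1527 → 3-byte form E1 94 A7 at offsets 8–10.
Offset 9 falls in char 5's range; it's byte 2 of E1 94 A7 = 0x94.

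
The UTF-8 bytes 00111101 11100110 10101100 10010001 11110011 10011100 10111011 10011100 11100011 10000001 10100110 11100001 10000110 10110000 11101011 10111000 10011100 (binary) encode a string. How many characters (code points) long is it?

6

Byte at offset 0: 0x3D = 00111101 → 1-byte char (#1). Advance 1.
Byte at offset 1: 0xE6 = 11100110 → 3-byte char (#2). Advance 3.
Byte at offset 4: 0xF3 = 11110011 → 4-byte char (#3). Advance 4.
Byte at offset 8: 0xE3 = 11100011 → 3-byte char (#4). Advance 3.
Byte at offset 11: 0xE1 = 11100001 → 3-byte char (#5). Advance 3.
Byte at offset 14: 0xEB = 11101011 → 3-byte char (#6). Advance 3.
Reached end at offset 17 after 6 code points.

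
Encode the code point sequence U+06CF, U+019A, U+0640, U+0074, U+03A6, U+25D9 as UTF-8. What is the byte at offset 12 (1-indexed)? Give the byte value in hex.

1-indexed offset 12 is 0-indexed offset 11.
U+06CF → 2-byte form DB 8F at offsets 0–1.
U+019A → 2-byte form C6 9A at offsets 2–3.
U+0640 → 2-byte form D9 80 at offsets 4–5.
U+0074 → 1-byte form 74 at offsets 6–6.
U+03A6 → 2-byte form CE A6 at offsets 7–8.
U+25D9 → 3-byte form E2 97 99 at offsets 9–11.
Offset 11 falls in char 6's range; it's byte 3 of E2 97 99 = 0x99.

0x99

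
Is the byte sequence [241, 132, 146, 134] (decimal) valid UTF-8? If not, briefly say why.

valid

Leading byte 0xF1 = 11110001 → 4-byte form.
Continuation bytes 0x84=10000100, 0x92=10010010, 0x86=10000110 all match 10xxxxxx.
Decoded value 0x44486 is ≥ 0x10000 (shortest form) and not a surrogate.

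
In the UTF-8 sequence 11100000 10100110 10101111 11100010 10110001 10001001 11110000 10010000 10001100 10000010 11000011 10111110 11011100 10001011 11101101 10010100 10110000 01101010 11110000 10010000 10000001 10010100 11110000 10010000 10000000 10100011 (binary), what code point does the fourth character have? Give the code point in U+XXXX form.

Offset 0: leading byte 0xE0 = 11100000 → 3-byte char #1 = E0 A6 AF.
Offset 3: leading byte 0xE2 = 11100010 → 3-byte char #2 = E2 B1 89.
Offset 6: leading byte 0xF0 = 11110000 → 4-byte char #3 = F0 90 8C 82.
Offset 10: leading byte 0xC3 = 11000011 → 2-byte char #4 = C3 BE.
Leading byte 0xC3 = 11000011 matches 110xxxxx → 2-byte sequence.
Byte 1: 0xC3 = 11000011, payload 00011 (5 bits).
Byte 2: 0xBE = 10111110 (10xxxxxx ✓), payload 111110.
Concatenate: 00011111110 = 0xFE (11 bits → U+00FE).

U+00FE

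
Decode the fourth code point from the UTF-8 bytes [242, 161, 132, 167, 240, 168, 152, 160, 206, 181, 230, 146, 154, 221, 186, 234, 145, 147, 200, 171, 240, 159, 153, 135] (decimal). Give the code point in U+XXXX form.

Offset 0: leading byte 0xF2 = 11110010 → 4-byte char #1 = F2 A1 84 A7.
Offset 4: leading byte 0xF0 = 11110000 → 4-byte char #2 = F0 A8 98 A0.
Offset 8: leading byte 0xCE = 11001110 → 2-byte char #3 = CE B5.
Offset 10: leading byte 0xE6 = 11100110 → 3-byte char #4 = E6 92 9A.
Leading byte 0xE6 = 11100110 matches 1110xxxx → 3-byte sequence.
Byte 1: 0xE6 = 11100110, payload 0110 (4 bits).
Byte 2: 0x92 = 10010010 (10xxxxxx ✓), payload 010010.
Byte 3: 0x9A = 10011010 (10xxxxxx ✓), payload 011010.
Concatenate: 0110010010011010 = 0x649A (16 bits → U+649A).

U+649A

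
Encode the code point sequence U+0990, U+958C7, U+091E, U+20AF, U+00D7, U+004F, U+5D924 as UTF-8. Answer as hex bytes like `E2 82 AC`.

E0 A6 90 F2 95 A3 87 E0 A4 9E E2 82 AF C3 97 4F F1 9D A4 A4

U+0990: 3-byte form → E0 A6 90.
U+958C7: 4-byte form → F2 95 A3 87.
U+091E: 3-byte form → E0 A4 9E.
U+20AF: 3-byte form → E2 82 AF.
U+00D7: 2-byte form → C3 97.
U+004F: 1-byte form → 4F.
U+5D924: 4-byte form → F1 9D A4 A4.
Concatenated (20 bytes): E0 A6 90 F2 95 A3 87 E0 A4 9E E2 82 AF C3 97 4F F1 9D A4 A4.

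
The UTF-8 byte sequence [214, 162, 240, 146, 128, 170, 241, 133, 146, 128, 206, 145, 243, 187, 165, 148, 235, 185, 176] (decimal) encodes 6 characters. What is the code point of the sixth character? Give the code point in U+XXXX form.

U+BE70

Offset 0: leading byte 0xD6 = 11010110 → 2-byte char #1 = D6 A2.
Offset 2: leading byte 0xF0 = 11110000 → 4-byte char #2 = F0 92 80 AA.
Offset 6: leading byte 0xF1 = 11110001 → 4-byte char #3 = F1 85 92 80.
Offset 10: leading byte 0xCE = 11001110 → 2-byte char #4 = CE 91.
Offset 12: leading byte 0xF3 = 11110011 → 4-byte char #5 = F3 BB A5 94.
Offset 16: leading byte 0xEB = 11101011 → 3-byte char #6 = EB B9 B0.
Leading byte 0xEB = 11101011 matches 1110xxxx → 3-byte sequence.
Byte 1: 0xEB = 11101011, payload 1011 (4 bits).
Byte 2: 0xB9 = 10111001 (10xxxxxx ✓), payload 111001.
Byte 3: 0xB0 = 10110000 (10xxxxxx ✓), payload 110000.
Concatenate: 1011111001110000 = 0xBE70 (16 bits → U+BE70).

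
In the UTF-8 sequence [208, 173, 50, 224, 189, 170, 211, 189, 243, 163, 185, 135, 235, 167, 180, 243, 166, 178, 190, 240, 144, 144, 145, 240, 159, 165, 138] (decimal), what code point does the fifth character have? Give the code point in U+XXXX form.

U+E3E47

Offset 0: leading byte 0xD0 = 11010000 → 2-byte char #1 = D0 AD.
Offset 2: leading byte 0x32 = 00110010 → 1-byte char #2 = 32.
Offset 3: leading byte 0xE0 = 11100000 → 3-byte char #3 = E0 BD AA.
Offset 6: leading byte 0xD3 = 11010011 → 2-byte char #4 = D3 BD.
Offset 8: leading byte 0xF3 = 11110011 → 4-byte char #5 = F3 A3 B9 87.
Leading byte 0xF3 = 11110011 matches 11110xxx → 4-byte sequence.
Byte 1: 0xF3 = 11110011, payload 011 (3 bits).
Byte 2: 0xA3 = 10100011 (10xxxxxx ✓), payload 100011.
Byte 3: 0xB9 = 10111001 (10xxxxxx ✓), payload 111001.
Byte 4: 0x87 = 10000111 (10xxxxxx ✓), payload 000111.
Concatenate: 011100011111001000111 = 0xE3E47 (21 bits → U+E3E47).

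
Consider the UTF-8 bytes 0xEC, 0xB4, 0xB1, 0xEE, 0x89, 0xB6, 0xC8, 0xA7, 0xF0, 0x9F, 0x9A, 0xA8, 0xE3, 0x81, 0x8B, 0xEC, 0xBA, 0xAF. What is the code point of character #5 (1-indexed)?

Offset 0: leading byte 0xEC = 11101100 → 3-byte char #1 = EC B4 B1.
Offset 3: leading byte 0xEE = 11101110 → 3-byte char #2 = EE 89 B6.
Offset 6: leading byte 0xC8 = 11001000 → 2-byte char #3 = C8 A7.
Offset 8: leading byte 0xF0 = 11110000 → 4-byte char #4 = F0 9F 9A A8.
Offset 12: leading byte 0xE3 = 11100011 → 3-byte char #5 = E3 81 8B.
Leading byte 0xE3 = 11100011 matches 1110xxxx → 3-byte sequence.
Byte 1: 0xE3 = 11100011, payload 0011 (4 bits).
Byte 2: 0x81 = 10000001 (10xxxxxx ✓), payload 000001.
Byte 3: 0x8B = 10001011 (10xxxxxx ✓), payload 001011.
Concatenate: 0011000001001011 = 0x304B (16 bits → U+304B).

U+304B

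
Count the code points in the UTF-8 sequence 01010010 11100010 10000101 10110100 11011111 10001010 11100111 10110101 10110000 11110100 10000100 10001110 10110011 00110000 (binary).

Byte at offset 0: 0x52 = 01010010 → 1-byte char (#1). Advance 1.
Byte at offset 1: 0xE2 = 11100010 → 3-byte char (#2). Advance 3.
Byte at offset 4: 0xDF = 11011111 → 2-byte char (#3). Advance 2.
Byte at offset 6: 0xE7 = 11100111 → 3-byte char (#4). Advance 3.
Byte at offset 9: 0xF4 = 11110100 → 4-byte char (#5). Advance 4.
Byte at offset 13: 0x30 = 00110000 → 1-byte char (#6). Advance 1.
Reached end at offset 14 after 6 code points.

6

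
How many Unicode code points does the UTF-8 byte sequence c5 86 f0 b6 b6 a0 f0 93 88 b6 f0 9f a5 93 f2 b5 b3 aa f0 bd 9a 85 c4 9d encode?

7

Byte at offset 0: 0xC5 = 11000101 → 2-byte char (#1). Advance 2.
Byte at offset 2: 0xF0 = 11110000 → 4-byte char (#2). Advance 4.
Byte at offset 6: 0xF0 = 11110000 → 4-byte char (#3). Advance 4.
Byte at offset 10: 0xF0 = 11110000 → 4-byte char (#4). Advance 4.
Byte at offset 14: 0xF2 = 11110010 → 4-byte char (#5). Advance 4.
Byte at offset 18: 0xF0 = 11110000 → 4-byte char (#6). Advance 4.
Byte at offset 22: 0xC4 = 11000100 → 2-byte char (#7). Advance 2.
Reached end at offset 24 after 7 code points.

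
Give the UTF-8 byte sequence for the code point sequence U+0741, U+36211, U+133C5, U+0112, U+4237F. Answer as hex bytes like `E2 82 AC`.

DD 81 F0 B6 88 91 F0 93 8F 85 C4 92 F1 82 8D BF

U+0741: 2-byte form → DD 81.
U+36211: 4-byte form → F0 B6 88 91.
U+133C5: 4-byte form → F0 93 8F 85.
U+0112: 2-byte form → C4 92.
U+4237F: 4-byte form → F1 82 8D BF.
Concatenated (16 bytes): DD 81 F0 B6 88 91 F0 93 8F 85 C4 92 F1 82 8D BF.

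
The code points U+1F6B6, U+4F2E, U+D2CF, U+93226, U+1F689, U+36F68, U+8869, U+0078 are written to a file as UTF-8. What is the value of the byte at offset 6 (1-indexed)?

1-indexed offset 6 is 0-indexed offset 5.
U+1F6B6 → 4-byte form F0 9F 9A B6 at offsets 0–3.
U+4F2E → 3-byte form E4 BC AE at offsets 4–6.
Offset 5 falls in char 2's range; it's byte 2 of E4 BC AE = 0xBC.

0xBC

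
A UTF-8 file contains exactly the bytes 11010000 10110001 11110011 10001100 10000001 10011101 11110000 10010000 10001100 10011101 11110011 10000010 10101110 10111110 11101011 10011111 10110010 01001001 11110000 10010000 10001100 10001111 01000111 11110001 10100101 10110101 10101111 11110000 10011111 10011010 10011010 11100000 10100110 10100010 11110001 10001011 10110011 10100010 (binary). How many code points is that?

12

Byte at offset 0: 0xD0 = 11010000 → 2-byte char (#1). Advance 2.
Byte at offset 2: 0xF3 = 11110011 → 4-byte char (#2). Advance 4.
Byte at offset 6: 0xF0 = 11110000 → 4-byte char (#3). Advance 4.
Byte at offset 10: 0xF3 = 11110011 → 4-byte char (#4). Advance 4.
Byte at offset 14: 0xEB = 11101011 → 3-byte char (#5). Advance 3.
Byte at offset 17: 0x49 = 01001001 → 1-byte char (#6). Advance 1.
Byte at offset 18: 0xF0 = 11110000 → 4-byte char (#7). Advance 4.
Byte at offset 22: 0x47 = 01000111 → 1-byte char (#8). Advance 1.
Byte at offset 23: 0xF1 = 11110001 → 4-byte char (#9). Advance 4.
Byte at offset 27: 0xF0 = 11110000 → 4-byte char (#10). Advance 4.
Byte at offset 31: 0xE0 = 11100000 → 3-byte char (#11). Advance 3.
Byte at offset 34: 0xF1 = 11110001 → 4-byte char (#12). Advance 4.
Reached end at offset 38 after 12 code points.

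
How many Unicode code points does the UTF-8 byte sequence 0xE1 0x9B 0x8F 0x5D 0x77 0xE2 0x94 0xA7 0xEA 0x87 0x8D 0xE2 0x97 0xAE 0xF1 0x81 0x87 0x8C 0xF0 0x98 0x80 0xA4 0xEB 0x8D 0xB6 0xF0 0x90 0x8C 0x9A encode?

Byte at offset 0: 0xE1 = 11100001 → 3-byte char (#1). Advance 3.
Byte at offset 3: 0x5D = 01011101 → 1-byte char (#2). Advance 1.
Byte at offset 4: 0x77 = 01110111 → 1-byte char (#3). Advance 1.
Byte at offset 5: 0xE2 = 11100010 → 3-byte char (#4). Advance 3.
Byte at offset 8: 0xEA = 11101010 → 3-byte char (#5). Advance 3.
Byte at offset 11: 0xE2 = 11100010 → 3-byte char (#6). Advance 3.
Byte at offset 14: 0xF1 = 11110001 → 4-byte char (#7). Advance 4.
Byte at offset 18: 0xF0 = 11110000 → 4-byte char (#8). Advance 4.
Byte at offset 22: 0xEB = 11101011 → 3-byte char (#9). Advance 3.
Byte at offset 25: 0xF0 = 11110000 → 4-byte char (#10). Advance 4.
Reached end at offset 29 after 10 code points.

10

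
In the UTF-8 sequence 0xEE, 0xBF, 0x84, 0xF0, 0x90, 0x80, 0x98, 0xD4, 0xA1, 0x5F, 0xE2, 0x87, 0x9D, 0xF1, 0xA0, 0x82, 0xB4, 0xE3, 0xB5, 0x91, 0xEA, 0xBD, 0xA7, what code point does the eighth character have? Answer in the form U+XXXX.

Offset 0: leading byte 0xEE = 11101110 → 3-byte char #1 = EE BF 84.
Offset 3: leading byte 0xF0 = 11110000 → 4-byte char #2 = F0 90 80 98.
Offset 7: leading byte 0xD4 = 11010100 → 2-byte char #3 = D4 A1.
Offset 9: leading byte 0x5F = 01011111 → 1-byte char #4 = 5F.
Offset 10: leading byte 0xE2 = 11100010 → 3-byte char #5 = E2 87 9D.
Offset 13: leading byte 0xF1 = 11110001 → 4-byte char #6 = F1 A0 82 B4.
Offset 17: leading byte 0xE3 = 11100011 → 3-byte char #7 = E3 B5 91.
Offset 20: leading byte 0xEA = 11101010 → 3-byte char #8 = EA BD A7.
Leading byte 0xEA = 11101010 matches 1110xxxx → 3-byte sequence.
Byte 1: 0xEA = 11101010, payload 1010 (4 bits).
Byte 2: 0xBD = 10111101 (10xxxxxx ✓), payload 111101.
Byte 3: 0xA7 = 10100111 (10xxxxxx ✓), payload 100111.
Concatenate: 1010111101100111 = 0xAF67 (16 bits → U+AF67).

U+AF67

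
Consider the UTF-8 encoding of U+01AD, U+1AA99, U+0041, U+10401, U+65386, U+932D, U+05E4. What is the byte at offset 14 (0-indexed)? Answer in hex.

U+01AD → 2-byte form C6 AD at offsets 0–1.
U+1AA99 → 4-byte form F0 9A AA 99 at offsets 2–5.
U+0041 → 1-byte form 41 at offsets 6–6.
U+10401 → 4-byte form F0 90 90 81 at offsets 7–10.
U+65386 → 4-byte form F1 A5 8E 86 at offsets 11–14.
Offset 14 falls in char 5's range; it's byte 4 of F1 A5 8E 86 = 0x86.

0x86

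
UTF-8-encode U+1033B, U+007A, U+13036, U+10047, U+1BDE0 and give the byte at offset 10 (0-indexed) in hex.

0x90

U+1033B → 4-byte form F0 90 8C BB at offsets 0–3.
U+007A → 1-byte form 7A at offsets 4–4.
U+13036 → 4-byte form F0 93 80 B6 at offsets 5–8.
U+10047 → 4-byte form F0 90 81 87 at offsets 9–12.
Offset 10 falls in char 4's range; it's byte 2 of F0 90 81 87 = 0x90.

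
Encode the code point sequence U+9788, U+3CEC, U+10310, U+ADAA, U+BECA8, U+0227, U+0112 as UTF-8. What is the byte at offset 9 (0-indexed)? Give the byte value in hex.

U+9788 → 3-byte form E9 9E 88 at offsets 0–2.
U+3CEC → 3-byte form E3 B3 AC at offsets 3–5.
U+10310 → 4-byte form F0 90 8C 90 at offsets 6–9.
Offset 9 falls in char 3's range; it's byte 4 of F0 90 8C 90 = 0x90.

0x90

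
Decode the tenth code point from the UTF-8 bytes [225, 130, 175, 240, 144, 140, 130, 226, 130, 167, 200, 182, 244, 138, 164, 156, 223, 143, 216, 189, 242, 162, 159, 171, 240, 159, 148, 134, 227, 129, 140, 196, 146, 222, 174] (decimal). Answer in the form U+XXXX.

U+304C

Offset 0: leading byte 0xE1 = 11100001 → 3-byte char #1 = E1 82 AF.
Offset 3: leading byte 0xF0 = 11110000 → 4-byte char #2 = F0 90 8C 82.
Offset 7: leading byte 0xE2 = 11100010 → 3-byte char #3 = E2 82 A7.
Offset 10: leading byte 0xC8 = 11001000 → 2-byte char #4 = C8 B6.
Offset 12: leading byte 0xF4 = 11110100 → 4-byte char #5 = F4 8A A4 9C.
Offset 16: leading byte 0xDF = 11011111 → 2-byte char #6 = DF 8F.
Offset 18: leading byte 0xD8 = 11011000 → 2-byte char #7 = D8 BD.
Offset 20: leading byte 0xF2 = 11110010 → 4-byte char #8 = F2 A2 9F AB.
Offset 24: leading byte 0xF0 = 11110000 → 4-byte char #9 = F0 9F 94 86.
Offset 28: leading byte 0xE3 = 11100011 → 3-byte char #10 = E3 81 8C.
Leading byte 0xE3 = 11100011 matches 1110xxxx → 3-byte sequence.
Byte 1: 0xE3 = 11100011, payload 0011 (4 bits).
Byte 2: 0x81 = 10000001 (10xxxxxx ✓), payload 000001.
Byte 3: 0x8C = 10001100 (10xxxxxx ✓), payload 001100.
Concatenate: 0011000001001100 = 0x304C (16 bits → U+304C).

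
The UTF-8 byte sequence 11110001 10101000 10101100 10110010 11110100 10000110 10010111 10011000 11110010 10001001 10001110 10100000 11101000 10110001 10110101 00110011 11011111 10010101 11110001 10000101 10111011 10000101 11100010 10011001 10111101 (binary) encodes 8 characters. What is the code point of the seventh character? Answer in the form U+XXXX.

U+45EC5

Offset 0: leading byte 0xF1 = 11110001 → 4-byte char #1 = F1 A8 AC B2.
Offset 4: leading byte 0xF4 = 11110100 → 4-byte char #2 = F4 86 97 98.
Offset 8: leading byte 0xF2 = 11110010 → 4-byte char #3 = F2 89 8E A0.
Offset 12: leading byte 0xE8 = 11101000 → 3-byte char #4 = E8 B1 B5.
Offset 15: leading byte 0x33 = 00110011 → 1-byte char #5 = 33.
Offset 16: leading byte 0xDF = 11011111 → 2-byte char #6 = DF 95.
Offset 18: leading byte 0xF1 = 11110001 → 4-byte char #7 = F1 85 BB 85.
Leading byte 0xF1 = 11110001 matches 11110xxx → 4-byte sequence.
Byte 1: 0xF1 = 11110001, payload 001 (3 bits).
Byte 2: 0x85 = 10000101 (10xxxxxx ✓), payload 000101.
Byte 3: 0xBB = 10111011 (10xxxxxx ✓), payload 111011.
Byte 4: 0x85 = 10000101 (10xxxxxx ✓), payload 000101.
Concatenate: 001000101111011000101 = 0x45EC5 (21 bits → U+45EC5).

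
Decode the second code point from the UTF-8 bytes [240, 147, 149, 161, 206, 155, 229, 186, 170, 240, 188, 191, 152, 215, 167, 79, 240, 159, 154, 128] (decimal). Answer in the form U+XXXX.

Offset 0: leading byte 0xF0 = 11110000 → 4-byte char #1 = F0 93 95 A1.
Offset 4: leading byte 0xCE = 11001110 → 2-byte char #2 = CE 9B.
Leading byte 0xCE = 11001110 matches 110xxxxx → 2-byte sequence.
Byte 1: 0xCE = 11001110, payload 01110 (5 bits).
Byte 2: 0x9B = 10011011 (10xxxxxx ✓), payload 011011.
Concatenate: 01110011011 = 0x39B (11 bits → U+039B).

U+039B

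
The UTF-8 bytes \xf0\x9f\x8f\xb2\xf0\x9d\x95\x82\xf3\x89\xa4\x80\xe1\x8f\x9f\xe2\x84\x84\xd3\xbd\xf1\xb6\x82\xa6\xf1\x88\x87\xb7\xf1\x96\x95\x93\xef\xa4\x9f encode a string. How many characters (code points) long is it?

10

Byte at offset 0: 0xF0 = 11110000 → 4-byte char (#1). Advance 4.
Byte at offset 4: 0xF0 = 11110000 → 4-byte char (#2). Advance 4.
Byte at offset 8: 0xF3 = 11110011 → 4-byte char (#3). Advance 4.
Byte at offset 12: 0xE1 = 11100001 → 3-byte char (#4). Advance 3.
Byte at offset 15: 0xE2 = 11100010 → 3-byte char (#5). Advance 3.
Byte at offset 18: 0xD3 = 11010011 → 2-byte char (#6). Advance 2.
Byte at offset 20: 0xF1 = 11110001 → 4-byte char (#7). Advance 4.
Byte at offset 24: 0xF1 = 11110001 → 4-byte char (#8). Advance 4.
Byte at offset 28: 0xF1 = 11110001 → 4-byte char (#9). Advance 4.
Byte at offset 32: 0xEF = 11101111 → 3-byte char (#10). Advance 3.
Reached end at offset 35 after 10 code points.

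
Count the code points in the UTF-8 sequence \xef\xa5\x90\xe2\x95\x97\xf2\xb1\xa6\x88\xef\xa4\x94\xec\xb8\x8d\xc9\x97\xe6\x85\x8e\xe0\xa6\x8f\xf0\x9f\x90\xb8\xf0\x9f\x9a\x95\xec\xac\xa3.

Byte at offset 0: 0xEF = 11101111 → 3-byte char (#1). Advance 3.
Byte at offset 3: 0xE2 = 11100010 → 3-byte char (#2). Advance 3.
Byte at offset 6: 0xF2 = 11110010 → 4-byte char (#3). Advance 4.
Byte at offset 10: 0xEF = 11101111 → 3-byte char (#4). Advance 3.
Byte at offset 13: 0xEC = 11101100 → 3-byte char (#5). Advance 3.
Byte at offset 16: 0xC9 = 11001001 → 2-byte char (#6). Advance 2.
Byte at offset 18: 0xE6 = 11100110 → 3-byte char (#7). Advance 3.
Byte at offset 21: 0xE0 = 11100000 → 3-byte char (#8). Advance 3.
Byte at offset 24: 0xF0 = 11110000 → 4-byte char (#9). Advance 4.
Byte at offset 28: 0xF0 = 11110000 → 4-byte char (#10). Advance 4.
Byte at offset 32: 0xEC = 11101100 → 3-byte char (#11). Advance 3.
Reached end at offset 35 after 11 code points.

11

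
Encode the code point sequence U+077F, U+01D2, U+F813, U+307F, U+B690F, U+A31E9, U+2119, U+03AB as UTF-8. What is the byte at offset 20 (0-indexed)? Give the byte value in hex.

0x99

U+077F → 2-byte form DD BF at offsets 0–1.
U+01D2 → 2-byte form C7 92 at offsets 2–3.
U+F813 → 3-byte form EF A0 93 at offsets 4–6.
U+307F → 3-byte form E3 81 BF at offsets 7–9.
U+B690F → 4-byte form F2 B6 A4 8F at offsets 10–13.
U+A31E9 → 4-byte form F2 A3 87 A9 at offsets 14–17.
U+2119 → 3-byte form E2 84 99 at offsets 18–20.
Offset 20 falls in char 7's range; it's byte 3 of E2 84 99 = 0x99.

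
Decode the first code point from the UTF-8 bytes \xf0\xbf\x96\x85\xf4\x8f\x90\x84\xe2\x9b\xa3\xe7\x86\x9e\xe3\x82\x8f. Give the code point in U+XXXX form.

U+3F585

Offset 0: leading byte 0xF0 = 11110000 → 4-byte char #1 = F0 BF 96 85.
Leading byte 0xF0 = 11110000 matches 11110xxx → 4-byte sequence.
Byte 1: 0xF0 = 11110000, payload 000 (3 bits).
Byte 2: 0xBF = 10111111 (10xxxxxx ✓), payload 111111.
Byte 3: 0x96 = 10010110 (10xxxxxx ✓), payload 010110.
Byte 4: 0x85 = 10000101 (10xxxxxx ✓), payload 000101.
Concatenate: 000111111010110000101 = 0x3F585 (21 bits → U+3F585).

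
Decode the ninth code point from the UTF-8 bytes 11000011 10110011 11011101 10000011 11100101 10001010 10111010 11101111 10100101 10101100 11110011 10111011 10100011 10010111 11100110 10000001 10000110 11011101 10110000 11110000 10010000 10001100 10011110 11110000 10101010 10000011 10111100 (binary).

Offset 0: leading byte 0xC3 = 11000011 → 2-byte char #1 = C3 B3.
Offset 2: leading byte 0xDD = 11011101 → 2-byte char #2 = DD 83.
Offset 4: leading byte 0xE5 = 11100101 → 3-byte char #3 = E5 8A BA.
Offset 7: leading byte 0xEF = 11101111 → 3-byte char #4 = EF A5 AC.
Offset 10: leading byte 0xF3 = 11110011 → 4-byte char #5 = F3 BB A3 97.
Offset 14: leading byte 0xE6 = 11100110 → 3-byte char #6 = E6 81 86.
Offset 17: leading byte 0xDD = 11011101 → 2-byte char #7 = DD B0.
Offset 19: leading byte 0xF0 = 11110000 → 4-byte char #8 = F0 90 8C 9E.
Offset 23: leading byte 0xF0 = 11110000 → 4-byte char #9 = F0 AA 83 BC.
Leading byte 0xF0 = 11110000 matches 11110xxx → 4-byte sequence.
Byte 1: 0xF0 = 11110000, payload 000 (3 bits).
Byte 2: 0xAA = 10101010 (10xxxxxx ✓), payload 101010.
Byte 3: 0x83 = 10000011 (10xxxxxx ✓), payload 000011.
Byte 4: 0xBC = 10111100 (10xxxxxx ✓), payload 111100.
Concatenate: 000101010000011111100 = 0x2A0FC (21 bits → U+2A0FC).

U+2A0FC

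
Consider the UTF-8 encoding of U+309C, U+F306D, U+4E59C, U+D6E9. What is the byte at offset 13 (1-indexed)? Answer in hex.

1-indexed offset 13 is 0-indexed offset 12.
U+309C → 3-byte form E3 82 9C at offsets 0–2.
U+F306D → 4-byte form F3 B3 81 AD at offsets 3–6.
U+4E59C → 4-byte form F1 8E 96 9C at offsets 7–10.
U+D6E9 → 3-byte form ED 9B A9 at offsets 11–13.
Offset 12 falls in char 4's range; it's byte 2 of ED 9B A9 = 0x9B.

0x9B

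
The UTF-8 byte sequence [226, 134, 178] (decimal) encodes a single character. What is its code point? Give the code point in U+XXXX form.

Leading byte 0xE2 = 11100010 matches 1110xxxx → 3-byte sequence.
Byte 1: 0xE2 = 11100010, payload 0010 (4 bits).
Byte 2: 0x86 = 10000110 (10xxxxxx ✓), payload 000110.
Byte 3: 0xB2 = 10110010 (10xxxxxx ✓), payload 110010.
Concatenate: 0010000110110010 = 0x21B2 (16 bits → U+21B2).

U+21B2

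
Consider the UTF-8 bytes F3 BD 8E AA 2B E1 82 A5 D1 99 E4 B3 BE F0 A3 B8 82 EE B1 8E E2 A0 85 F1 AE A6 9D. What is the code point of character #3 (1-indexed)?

Offset 0: leading byte 0xF3 = 11110011 → 4-byte char #1 = F3 BD 8E AA.
Offset 4: leading byte 0x2B = 00101011 → 1-byte char #2 = 2B.
Offset 5: leading byte 0xE1 = 11100001 → 3-byte char #3 = E1 82 A5.
Leading byte 0xE1 = 11100001 matches 1110xxxx → 3-byte sequence.
Byte 1: 0xE1 = 11100001, payload 0001 (4 bits).
Byte 2: 0x82 = 10000010 (10xxxxxx ✓), payload 000010.
Byte 3: 0xA5 = 10100101 (10xxxxxx ✓), payload 100101.
Concatenate: 0001000010100101 = 0x10A5 (16 bits → U+10A5).

U+10A5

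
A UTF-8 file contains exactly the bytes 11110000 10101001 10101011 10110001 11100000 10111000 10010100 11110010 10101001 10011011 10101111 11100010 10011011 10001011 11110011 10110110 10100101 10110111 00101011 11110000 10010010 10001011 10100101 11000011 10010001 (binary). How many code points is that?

8

Byte at offset 0: 0xF0 = 11110000 → 4-byte char (#1). Advance 4.
Byte at offset 4: 0xE0 = 11100000 → 3-byte char (#2). Advance 3.
Byte at offset 7: 0xF2 = 11110010 → 4-byte char (#3). Advance 4.
Byte at offset 11: 0xE2 = 11100010 → 3-byte char (#4). Advance 3.
Byte at offset 14: 0xF3 = 11110011 → 4-byte char (#5). Advance 4.
Byte at offset 18: 0x2B = 00101011 → 1-byte char (#6). Advance 1.
Byte at offset 19: 0xF0 = 11110000 → 4-byte char (#7). Advance 4.
Byte at offset 23: 0xC3 = 11000011 → 2-byte char (#8). Advance 2.
Reached end at offset 25 after 8 code points.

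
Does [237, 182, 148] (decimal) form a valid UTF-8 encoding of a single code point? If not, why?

Structurally a 3-byte sequence; payload = 0xDD94.
But 0xDD94 is in U+D800–U+DFFF, the surrogate range. Surrogates are not Unicode scalar values and are forbidden in UTF-8.

invalid (encodes a surrogate (U+D800–U+DFFF))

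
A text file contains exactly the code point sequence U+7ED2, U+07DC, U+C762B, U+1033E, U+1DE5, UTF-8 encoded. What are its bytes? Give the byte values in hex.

E7 BB 92 DF 9C F3 87 98 AB F0 90 8C BE E1 B7 A5

U+7ED2: 3-byte form → E7 BB 92.
U+07DC: 2-byte form → DF 9C.
U+C762B: 4-byte form → F3 87 98 AB.
U+1033E: 4-byte form → F0 90 8C BE.
U+1DE5: 3-byte form → E1 B7 A5.
Concatenated (16 bytes): E7 BB 92 DF 9C F3 87 98 AB F0 90 8C BE E1 B7 A5.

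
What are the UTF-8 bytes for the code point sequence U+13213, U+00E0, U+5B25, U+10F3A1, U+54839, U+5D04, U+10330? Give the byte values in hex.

U+13213: 4-byte form → F0 93 88 93.
U+00E0: 2-byte form → C3 A0.
U+5B25: 3-byte form → E5 AC A5.
U+10F3A1: 4-byte form → F4 8F 8E A1.
U+54839: 4-byte form → F1 94 A0 B9.
U+5D04: 3-byte form → E5 B4 84.
U+10330: 4-byte form → F0 90 8C B0.
Concatenated (24 bytes): F0 93 88 93 C3 A0 E5 AC A5 F4 8F 8E A1 F1 94 A0 B9 E5 B4 84 F0 90 8C B0.

F0 93 88 93 C3 A0 E5 AC A5 F4 8F 8E A1 F1 94 A0 B9 E5 B4 84 F0 90 8C B0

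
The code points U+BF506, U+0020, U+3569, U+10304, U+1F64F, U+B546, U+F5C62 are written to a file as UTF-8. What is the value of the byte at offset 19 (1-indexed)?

1-indexed offset 19 is 0-indexed offset 18.
U+BF506 → 4-byte form F2 BF 94 86 at offsets 0–3.
U+0020 → 1-byte form 20 at offsets 4–4.
U+3569 → 3-byte form E3 95 A9 at offsets 5–7.
U+10304 → 4-byte form F0 90 8C 84 at offsets 8–11.
U+1F64F → 4-byte form F0 9F 99 8F at offsets 12–15.
U+B546 → 3-byte form EB 95 86 at offsets 16–18.
Offset 18 falls in char 6's range; it's byte 3 of EB 95 86 = 0x86.

0x86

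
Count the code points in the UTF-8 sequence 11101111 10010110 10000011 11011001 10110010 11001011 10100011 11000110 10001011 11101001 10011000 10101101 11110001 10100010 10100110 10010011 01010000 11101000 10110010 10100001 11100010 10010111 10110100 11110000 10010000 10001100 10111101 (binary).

10

Byte at offset 0: 0xEF = 11101111 → 3-byte char (#1). Advance 3.
Byte at offset 3: 0xD9 = 11011001 → 2-byte char (#2). Advance 2.
Byte at offset 5: 0xCB = 11001011 → 2-byte char (#3). Advance 2.
Byte at offset 7: 0xC6 = 11000110 → 2-byte char (#4). Advance 2.
Byte at offset 9: 0xE9 = 11101001 → 3-byte char (#5). Advance 3.
Byte at offset 12: 0xF1 = 11110001 → 4-byte char (#6). Advance 4.
Byte at offset 16: 0x50 = 01010000 → 1-byte char (#7). Advance 1.
Byte at offset 17: 0xE8 = 11101000 → 3-byte char (#8). Advance 3.
Byte at offset 20: 0xE2 = 11100010 → 3-byte char (#9). Advance 3.
Byte at offset 23: 0xF0 = 11110000 → 4-byte char (#10). Advance 4.
Reached end at offset 27 after 10 code points.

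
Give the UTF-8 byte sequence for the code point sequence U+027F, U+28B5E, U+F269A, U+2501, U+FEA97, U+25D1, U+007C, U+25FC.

U+027F: 2-byte form → C9 BF.
U+28B5E: 4-byte form → F0 A8 AD 9E.
U+F269A: 4-byte form → F3 B2 9A 9A.
U+2501: 3-byte form → E2 94 81.
U+FEA97: 4-byte form → F3 BE AA 97.
U+25D1: 3-byte form → E2 97 91.
U+007C: 1-byte form → 7C.
U+25FC: 3-byte form → E2 97 BC.
Concatenated (24 bytes): C9 BF F0 A8 AD 9E F3 B2 9A 9A E2 94 81 F3 BE AA 97 E2 97 91 7C E2 97 BC.

C9 BF F0 A8 AD 9E F3 B2 9A 9A E2 94 81 F3 BE AA 97 E2 97 91 7C E2 97 BC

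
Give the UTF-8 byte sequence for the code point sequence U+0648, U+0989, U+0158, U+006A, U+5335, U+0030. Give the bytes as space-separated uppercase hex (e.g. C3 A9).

U+0648: 2-byte form → D9 88.
U+0989: 3-byte form → E0 A6 89.
U+0158: 2-byte form → C5 98.
U+006A: 1-byte form → 6A.
U+5335: 3-byte form → E5 8C B5.
U+0030: 1-byte form → 30.
Concatenated (12 bytes): D9 88 E0 A6 89 C5 98 6A E5 8C B5 30.

D9 88 E0 A6 89 C5 98 6A E5 8C B5 30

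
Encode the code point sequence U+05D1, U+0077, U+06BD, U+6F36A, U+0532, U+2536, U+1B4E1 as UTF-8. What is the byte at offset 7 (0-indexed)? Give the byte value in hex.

U+05D1 → 2-byte form D7 91 at offsets 0–1.
U+0077 → 1-byte form 77 at offsets 2–2.
U+06BD → 2-byte form DA BD at offsets 3–4.
U+6F36A → 4-byte form F1 AF 8D AA at offsets 5–8.
Offset 7 falls in char 4's range; it's byte 3 of F1 AF 8D AA = 0x8D.

0x8D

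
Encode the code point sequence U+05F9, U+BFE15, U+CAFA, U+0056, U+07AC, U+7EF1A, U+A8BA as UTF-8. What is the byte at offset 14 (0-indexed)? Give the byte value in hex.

0xBC

U+05F9 → 2-byte form D7 B9 at offsets 0–1.
U+BFE15 → 4-byte form F2 BF B8 95 at offsets 2–5.
U+CAFA → 3-byte form EC AB BA at offsets 6–8.
U+0056 → 1-byte form 56 at offsets 9–9.
U+07AC → 2-byte form DE AC at offsets 10–11.
U+7EF1A → 4-byte form F1 BE BC 9A at offsets 12–15.
Offset 14 falls in char 6's range; it's byte 3 of F1 BE BC 9A = 0xBC.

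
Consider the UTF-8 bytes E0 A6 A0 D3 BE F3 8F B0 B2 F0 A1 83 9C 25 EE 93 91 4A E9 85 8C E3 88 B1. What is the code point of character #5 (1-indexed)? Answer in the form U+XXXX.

U+0025

Offset 0: leading byte 0xE0 = 11100000 → 3-byte char #1 = E0 A6 A0.
Offset 3: leading byte 0xD3 = 11010011 → 2-byte char #2 = D3 BE.
Offset 5: leading byte 0xF3 = 11110011 → 4-byte char #3 = F3 8F B0 B2.
Offset 9: leading byte 0xF0 = 11110000 → 4-byte char #4 = F0 A1 83 9C.
Offset 13: leading byte 0x25 = 00100101 → 1-byte char #5 = 25.
Leading byte 0x25 = 00100101 matches 0xxxxxxx → 1-byte sequence.
Byte 1: 0x25 = 00100101, payload 0100101 (7 bits).
Concatenate: 0100101 = 0x25 (7 bits → U+0025).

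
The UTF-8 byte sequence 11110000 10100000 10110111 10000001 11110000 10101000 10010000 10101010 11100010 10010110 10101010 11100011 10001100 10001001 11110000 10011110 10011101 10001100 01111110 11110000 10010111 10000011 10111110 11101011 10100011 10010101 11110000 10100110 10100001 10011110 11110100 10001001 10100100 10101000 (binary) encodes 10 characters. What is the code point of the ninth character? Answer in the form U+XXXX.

Offset 0: leading byte 0xF0 = 11110000 → 4-byte char #1 = F0 A0 B7 81.
Offset 4: leading byte 0xF0 = 11110000 → 4-byte char #2 = F0 A8 90 AA.
Offset 8: leading byte 0xE2 = 11100010 → 3-byte char #3 = E2 96 AA.
Offset 11: leading byte 0xE3 = 11100011 → 3-byte char #4 = E3 8C 89.
Offset 14: leading byte 0xF0 = 11110000 → 4-byte char #5 = F0 9E 9D 8C.
Offset 18: leading byte 0x7E = 01111110 → 1-byte char #6 = 7E.
Offset 19: leading byte 0xF0 = 11110000 → 4-byte char #7 = F0 97 83 BE.
Offset 23: leading byte 0xEB = 11101011 → 3-byte char #8 = EB A3 95.
Offset 26: leading byte 0xF0 = 11110000 → 4-byte char #9 = F0 A6 A1 9E.
Leading byte 0xF0 = 11110000 matches 11110xxx → 4-byte sequence.
Byte 1: 0xF0 = 11110000, payload 000 (3 bits).
Byte 2: 0xA6 = 10100110 (10xxxxxx ✓), payload 100110.
Byte 3: 0xA1 = 10100001 (10xxxxxx ✓), payload 100001.
Byte 4: 0x9E = 10011110 (10xxxxxx ✓), payload 011110.
Concatenate: 000100110100001011110 = 0x2685E (21 bits → U+2685E).

U+2685E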